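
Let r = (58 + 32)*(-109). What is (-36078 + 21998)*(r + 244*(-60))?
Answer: 344256000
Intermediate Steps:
r = -9810 (r = 90*(-109) = -9810)
(-36078 + 21998)*(r + 244*(-60)) = (-36078 + 21998)*(-9810 + 244*(-60)) = -14080*(-9810 - 14640) = -14080*(-24450) = 344256000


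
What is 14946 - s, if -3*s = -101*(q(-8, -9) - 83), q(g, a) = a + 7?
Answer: 53423/3 ≈ 17808.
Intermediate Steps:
q(g, a) = 7 + a
s = -8585/3 (s = -(-101)*((7 - 9) - 83)/3 = -(-101)*(-2 - 83)/3 = -(-101)*(-85)/3 = -1/3*8585 = -8585/3 ≈ -2861.7)
14946 - s = 14946 - 1*(-8585/3) = 14946 + 8585/3 = 53423/3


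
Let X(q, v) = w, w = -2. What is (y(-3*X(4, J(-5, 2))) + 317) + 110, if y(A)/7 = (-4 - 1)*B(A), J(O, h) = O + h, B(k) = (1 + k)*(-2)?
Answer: 917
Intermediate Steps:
B(k) = -2 - 2*k
X(q, v) = -2
y(A) = 70 + 70*A (y(A) = 7*((-4 - 1)*(-2 - 2*A)) = 7*(-5*(-2 - 2*A)) = 7*(10 + 10*A) = 70 + 70*A)
(y(-3*X(4, J(-5, 2))) + 317) + 110 = ((70 + 70*(-3*(-2))) + 317) + 110 = ((70 + 70*6) + 317) + 110 = ((70 + 420) + 317) + 110 = (490 + 317) + 110 = 807 + 110 = 917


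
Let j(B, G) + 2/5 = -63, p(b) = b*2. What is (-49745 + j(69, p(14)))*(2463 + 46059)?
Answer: -12084015924/5 ≈ -2.4168e+9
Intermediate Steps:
p(b) = 2*b
j(B, G) = -317/5 (j(B, G) = -⅖ - 63 = -317/5)
(-49745 + j(69, p(14)))*(2463 + 46059) = (-49745 - 317/5)*(2463 + 46059) = -249042/5*48522 = -12084015924/5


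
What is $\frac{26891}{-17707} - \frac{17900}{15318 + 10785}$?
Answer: $- \frac{1018891073}{462205821} \approx -2.2044$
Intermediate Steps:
$\frac{26891}{-17707} - \frac{17900}{15318 + 10785} = 26891 \left(- \frac{1}{17707}\right) - \frac{17900}{26103} = - \frac{26891}{17707} - \frac{17900}{26103} = - \frac{1018891073}{462205821}$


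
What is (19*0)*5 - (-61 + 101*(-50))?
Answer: 5111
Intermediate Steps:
(19*0)*5 - (-61 + 101*(-50)) = 0*5 - (-61 - 5050) = 0 - 1*(-5111) = 0 + 5111 = 5111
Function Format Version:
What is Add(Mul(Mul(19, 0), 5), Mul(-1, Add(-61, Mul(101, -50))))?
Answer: 5111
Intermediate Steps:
Add(Mul(Mul(19, 0), 5), Mul(-1, Add(-61, Mul(101, -50)))) = Add(Mul(0, 5), Mul(-1, Add(-61, -5050))) = Add(0, Mul(-1, -5111)) = Add(0, 5111) = 5111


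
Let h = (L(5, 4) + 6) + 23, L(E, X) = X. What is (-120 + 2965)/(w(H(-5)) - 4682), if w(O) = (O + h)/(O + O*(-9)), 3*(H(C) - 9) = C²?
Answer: -1183520/1947863 ≈ -0.60760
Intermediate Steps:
h = 33 (h = (4 + 6) + 23 = 10 + 23 = 33)
H(C) = 9 + C²/3
w(O) = -(33 + O)/(8*O) (w(O) = (O + 33)/(O + O*(-9)) = (33 + O)/(O - 9*O) = (33 + O)/((-8*O)) = (33 + O)*(-1/(8*O)) = -(33 + O)/(8*O))
(-120 + 2965)/(w(H(-5)) - 4682) = (-120 + 2965)/((-33 - (9 + (⅓)*(-5)²))/(8*(9 + (⅓)*(-5)²)) - 4682) = 2845/((-33 - (9 + (⅓)*25))/(8*(9 + (⅓)*25)) - 4682) = 2845/((-33 - (9 + 25/3))/(8*(9 + 25/3)) - 4682) = 2845/((-33 - 1*52/3)/(8*(52/3)) - 4682) = 2845/((⅛)*(3/52)*(-33 - 52/3) - 4682) = 2845/((⅛)*(3/52)*(-151/3) - 4682) = 2845/(-151/416 - 4682) = 2845/(-1947863/416) = 2845*(-416/1947863) = -1183520/1947863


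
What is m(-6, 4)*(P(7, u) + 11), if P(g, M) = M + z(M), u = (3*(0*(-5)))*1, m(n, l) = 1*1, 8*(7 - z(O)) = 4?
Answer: 35/2 ≈ 17.500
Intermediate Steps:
z(O) = 13/2 (z(O) = 7 - ⅛*4 = 7 - ½ = 13/2)
m(n, l) = 1
u = 0 (u = (3*0)*1 = 0*1 = 0)
P(g, M) = 13/2 + M (P(g, M) = M + 13/2 = 13/2 + M)
m(-6, 4)*(P(7, u) + 11) = 1*((13/2 + 0) + 11) = 1*(13/2 + 11) = 1*(35/2) = 35/2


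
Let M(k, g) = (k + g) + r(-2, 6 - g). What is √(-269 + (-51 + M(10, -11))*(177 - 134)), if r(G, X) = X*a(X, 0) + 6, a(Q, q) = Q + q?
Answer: 2*√2545 ≈ 100.90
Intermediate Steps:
r(G, X) = 6 + X² (r(G, X) = X*(X + 0) + 6 = X*X + 6 = X² + 6 = 6 + X²)
M(k, g) = 6 + g + k + (6 - g)² (M(k, g) = (k + g) + (6 + (6 - g)²) = (g + k) + (6 + (6 - g)²) = 6 + g + k + (6 - g)²)
√(-269 + (-51 + M(10, -11))*(177 - 134)) = √(-269 + (-51 + (6 - 11 + 10 + (-6 - 11)²))*(177 - 134)) = √(-269 + (-51 + (6 - 11 + 10 + (-17)²))*43) = √(-269 + (-51 + (6 - 11 + 10 + 289))*43) = √(-269 + (-51 + 294)*43) = √(-269 + 243*43) = √(-269 + 10449) = √10180 = 2*√2545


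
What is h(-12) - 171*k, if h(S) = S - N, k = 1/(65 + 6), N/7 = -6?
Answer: 1959/71 ≈ 27.592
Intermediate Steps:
N = -42 (N = 7*(-6) = -42)
k = 1/71 ≈ 0.014085
h(S) = 42 + S (h(S) = S - 1*(-42) = S + 42 = 42 + S)
h(-12) - 171*k = (42 - 12) - 171*1/71 = 30 - 171/71 = 1959/71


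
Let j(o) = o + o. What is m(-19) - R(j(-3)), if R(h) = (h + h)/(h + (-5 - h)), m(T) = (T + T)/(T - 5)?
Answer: -49/60 ≈ -0.81667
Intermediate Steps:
j(o) = 2*o
m(T) = 2*T/(-5 + T) (m(T) = (2*T)/(-5 + T) = 2*T/(-5 + T))
R(h) = -2*h/5 (R(h) = (2*h)/(-5) = (2*h)*(-⅕) = -2*h/5)
m(-19) - R(j(-3)) = 2*(-19)/(-5 - 19) - (-2)*2*(-3)/5 = 2*(-19)/(-24) - (-2)*(-6)/5 = 2*(-19)*(-1/24) - 1*12/5 = 19/12 - 12/5 = -49/60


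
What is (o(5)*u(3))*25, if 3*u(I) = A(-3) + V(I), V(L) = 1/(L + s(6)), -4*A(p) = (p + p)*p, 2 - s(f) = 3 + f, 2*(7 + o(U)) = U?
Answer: 1425/8 ≈ 178.13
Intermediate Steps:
o(U) = -7 + U/2
s(f) = -1 - f (s(f) = 2 - (3 + f) = 2 + (-3 - f) = -1 - f)
A(p) = -p**2/2 (A(p) = -(p + p)*p/4 = -2*p*p/4 = -p**2/2)
V(L) = 1/(-7 + L) (V(L) = 1/(L + (-1 - 1*6)) = 1/(L + (-1 - 6)) = 1/(L - 7) = 1/(-7 + L))
u(I) = -3/2 + 1/(3*(-7 + I)) (u(I) = (-1/2*(-3)**2 + 1/(-7 + I))/3 = (-1/2*9 + 1/(-7 + I))/3 = (-9/2 + 1/(-7 + I))/3 = -3/2 + 1/(3*(-7 + I)))
(o(5)*u(3))*25 = ((-7 + (1/2)*5)*((65 - 9*3)/(6*(-7 + 3))))*25 = ((-7 + 5/2)*((1/6)*(65 - 27)/(-4)))*25 = -3*(-1)*38/(4*4)*25 = -9/2*(-19/12)*25 = (57/8)*25 = 1425/8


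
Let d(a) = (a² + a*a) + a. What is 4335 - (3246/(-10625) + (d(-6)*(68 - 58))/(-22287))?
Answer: 20129502877/4643125 ≈ 4335.3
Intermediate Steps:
d(a) = a + 2*a² (d(a) = (a² + a²) + a = 2*a² + a = a + 2*a²)
4335 - (3246/(-10625) + (d(-6)*(68 - 58))/(-22287)) = 4335 - (3246/(-10625) + ((-6*(1 + 2*(-6)))*(68 - 58))/(-22287)) = 4335 - (3246*(-1/10625) + (-6*(1 - 12)*10)*(-1/22287)) = 4335 - (-3246/10625 + (-6*(-11)*10)*(-1/22287)) = 4335 - (-3246/10625 + (66*10)*(-1/22287)) = 4335 - (-3246/10625 + 660*(-1/22287)) = 4335 - (-3246/10625 - 220/7429) = 4335 - 1*(-1556002/4643125) = 4335 + 1556002/4643125 = 20129502877/4643125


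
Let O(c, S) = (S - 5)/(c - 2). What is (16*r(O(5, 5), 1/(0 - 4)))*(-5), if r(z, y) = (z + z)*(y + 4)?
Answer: 0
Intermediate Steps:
O(c, S) = (-5 + S)/(-2 + c)
r(z, y) = 2*z*(4 + y) (r(z, y) = (2*z)*(4 + y) = 2*z*(4 + y))
(16*r(O(5, 5), 1/(0 - 4)))*(-5) = (16*(2*((-5 + 5)/(-2 + 5))*(4 + 1/(0 - 4))))*(-5) = (16*(2*(0/3)*(4 + 1/(-4))))*(-5) = (16*(2*((⅓)*0)*(4 - ¼)))*(-5) = (16*(2*0*(15/4)))*(-5) = (16*0)*(-5) = 0*(-5) = 0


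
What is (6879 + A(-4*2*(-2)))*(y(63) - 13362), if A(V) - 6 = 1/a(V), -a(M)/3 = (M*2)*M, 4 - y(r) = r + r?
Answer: -35649535189/384 ≈ -9.2837e+7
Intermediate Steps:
y(r) = 4 - 2*r (y(r) = 4 - (r + r) = 4 - 2*r)
a(M) = -6*M² (a(M) = -3*M*2*M = -3*2*M*M = -6*M²)
A(V) = 6 - 1/(6*V²) (A(V) = 6 + 1/(-6*V²) = 6 - 1/(6*V²))
(6879 + A(-4*2*(-2)))*(y(63) - 13362) = (6879 + (6 - 1/(6*(-4*2*(-2))²)))*((4 - 2*63) - 13362) = (6879 + (6 - 1/(6*(-8*(-2))²)))*((4 - 126) - 13362) = (6879 + (6 - ⅙/16²))*(-122 - 13362) = (6879 + (6 - ⅙*1/256))*(-13484) = (6879 + (6 - 1/1536))*(-13484) = (6879 + 9215/1536)*(-13484) = (10575359/1536)*(-13484) = -35649535189/384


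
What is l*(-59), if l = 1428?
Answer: -84252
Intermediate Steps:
l*(-59) = 1428*(-59) = -84252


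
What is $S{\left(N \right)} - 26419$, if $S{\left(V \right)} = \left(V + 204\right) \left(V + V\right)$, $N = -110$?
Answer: $-47099$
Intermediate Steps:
$S{\left(V \right)} = 2 V \left(204 + V\right)$ ($S{\left(V \right)} = \left(204 + V\right) 2 V = 2 V \left(204 + V\right)$)
$S{\left(N \right)} - 26419 = 2 \left(-110\right) \left(204 - 110\right) - 26419 = 2 \left(-110\right) 94 - 26419 = -20680 - 26419 = -47099$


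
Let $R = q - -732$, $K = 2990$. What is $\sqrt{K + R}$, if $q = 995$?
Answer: $\sqrt{4717} \approx 68.68$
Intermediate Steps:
$R = 1727$ ($R = 995 - -732 = 995 + 732 = 1727$)
$\sqrt{K + R} = \sqrt{2990 + 1727} = \sqrt{4717}$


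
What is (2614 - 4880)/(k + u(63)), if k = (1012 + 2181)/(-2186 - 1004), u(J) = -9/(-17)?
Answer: 122885180/25571 ≈ 4805.6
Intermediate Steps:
u(J) = 9/17 (u(J) = -9*(-1/17) = 9/17)
k = -3193/3190 (k = 3193/(-3190) = 3193*(-1/3190) = -3193/3190 ≈ -1.0009)
(2614 - 4880)/(k + u(63)) = (2614 - 4880)/(-3193/3190 + 9/17) = -2266/(-25571/54230) = -2266*(-54230/25571) = 122885180/25571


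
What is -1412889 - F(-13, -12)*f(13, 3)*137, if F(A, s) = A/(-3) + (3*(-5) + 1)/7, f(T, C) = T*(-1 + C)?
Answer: -4263601/3 ≈ -1.4212e+6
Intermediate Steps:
F(A, s) = -2 - A/3 (F(A, s) = A*(-⅓) + (-15 + 1)*(⅐) = -A/3 - 14*⅐ = -A/3 - 2 = -2 - A/3)
-1412889 - F(-13, -12)*f(13, 3)*137 = -1412889 - (-2 - ⅓*(-13))*(13*(-1 + 3))*137 = -1412889 - (-2 + 13/3)*(13*2)*137 = -1412889 - (7/3)*26*137 = -1412889 - 182*137/3 = -1412889 - 1*24934/3 = -1412889 - 24934/3 = -4263601/3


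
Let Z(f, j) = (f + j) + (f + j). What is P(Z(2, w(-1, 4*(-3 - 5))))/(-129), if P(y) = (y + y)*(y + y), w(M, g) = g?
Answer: -4800/43 ≈ -111.63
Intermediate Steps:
Z(f, j) = 2*f + 2*j
P(y) = 4*y² (P(y) = (2*y)*(2*y) = 4*y²)
P(Z(2, w(-1, 4*(-3 - 5))))/(-129) = (4*(2*2 + 2*(4*(-3 - 5)))²)/(-129) = (4*(4 + 2*(4*(-8)))²)*(-1/129) = (4*(4 + 2*(-32))²)*(-1/129) = (4*(4 - 64)²)*(-1/129) = (4*(-60)²)*(-1/129) = (4*3600)*(-1/129) = 14400*(-1/129) = -4800/43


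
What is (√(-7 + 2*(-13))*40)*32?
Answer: 1280*I*√33 ≈ 7353.0*I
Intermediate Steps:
(√(-7 + 2*(-13))*40)*32 = (√(-7 - 26)*40)*32 = (√(-33)*40)*32 = ((I*√33)*40)*32 = (40*I*√33)*32 = 1280*I*√33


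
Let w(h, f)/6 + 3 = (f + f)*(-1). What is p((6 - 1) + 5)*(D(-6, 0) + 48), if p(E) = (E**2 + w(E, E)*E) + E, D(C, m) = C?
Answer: -53340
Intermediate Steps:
w(h, f) = -18 - 12*f (w(h, f) = -18 + 6*((f + f)*(-1)) = -18 + 6*((2*f)*(-1)) = -18 + 6*(-2*f) = -18 - 12*f)
p(E) = E + E**2 + E*(-18 - 12*E) (p(E) = (E**2 + (-18 - 12*E)*E) + E = (E**2 + E*(-18 - 12*E)) + E = E + E**2 + E*(-18 - 12*E))
p((6 - 1) + 5)*(D(-6, 0) + 48) = (((6 - 1) + 5)*(-17 - 11*((6 - 1) + 5)))*(-6 + 48) = ((5 + 5)*(-17 - 11*(5 + 5)))*42 = (10*(-17 - 11*10))*42 = (10*(-17 - 110))*42 = (10*(-127))*42 = -1270*42 = -53340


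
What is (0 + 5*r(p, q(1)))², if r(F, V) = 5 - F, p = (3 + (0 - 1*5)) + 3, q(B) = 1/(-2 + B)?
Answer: 400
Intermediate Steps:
p = 1 (p = (3 + (0 - 5)) + 3 = (3 - 5) + 3 = -2 + 3 = 1)
(0 + 5*r(p, q(1)))² = (0 + 5*(5 - 1*1))² = (0 + 5*(5 - 1))² = (0 + 5*4)² = (0 + 20)² = 20² = 400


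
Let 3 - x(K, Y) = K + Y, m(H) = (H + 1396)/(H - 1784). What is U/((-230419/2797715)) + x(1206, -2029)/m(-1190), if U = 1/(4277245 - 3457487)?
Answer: -232003730139894369/19455445316006 ≈ -11925.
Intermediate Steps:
m(H) = (1396 + H)/(-1784 + H)
x(K, Y) = 3 - K - Y (x(K, Y) = 3 - (K + Y) = 3 + (-K - Y) = 3 - K - Y)
U = 1/819758 ≈ 1.2199e-6
U/((-230419/2797715)) + x(1206, -2029)/m(-1190) = 1/(819758*((-230419/2797715))) + (3 - 1*1206 - 1*(-2029))/(((1396 - 1190)/(-1784 - 1190))) = 1/(819758*((-230419*1/2797715))) + (3 - 1206 + 2029)/((206/(-2974))) = 1/(819758*(-230419/2797715)) + 826/((-1/2974*206)) = (1/819758)*(-2797715/230419) + 826/(-103/1487) = -2797715/188887818602 + 826*(-1487/103) = -2797715/188887818602 - 1228262/103 = -232003730139894369/19455445316006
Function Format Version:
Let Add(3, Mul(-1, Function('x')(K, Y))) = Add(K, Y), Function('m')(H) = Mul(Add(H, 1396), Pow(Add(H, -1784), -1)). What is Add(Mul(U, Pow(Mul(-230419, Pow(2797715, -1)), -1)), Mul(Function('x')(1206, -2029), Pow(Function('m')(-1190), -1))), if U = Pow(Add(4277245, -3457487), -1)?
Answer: Rational(-232003730139894369, 19455445316006) ≈ -11925.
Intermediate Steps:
Function('m')(H) = Mul(Pow(Add(-1784, H), -1), Add(1396, H)) (Function('m')(H) = Mul(Add(1396, H), Pow(Add(-1784, H), -1)) = Mul(Pow(Add(-1784, H), -1), Add(1396, H)))
Function('x')(K, Y) = Add(3, Mul(-1, K), Mul(-1, Y)) (Function('x')(K, Y) = Add(3, Mul(-1, Add(K, Y))) = Add(3, Add(Mul(-1, K), Mul(-1, Y))) = Add(3, Mul(-1, K), Mul(-1, Y)))
U = Rational(1, 819758) (U = Pow(819758, -1) = Rational(1, 819758) ≈ 1.2199e-6)
Add(Mul(U, Pow(Mul(-230419, Pow(2797715, -1)), -1)), Mul(Function('x')(1206, -2029), Pow(Function('m')(-1190), -1))) = Add(Mul(Rational(1, 819758), Pow(Mul(-230419, Pow(2797715, -1)), -1)), Mul(Add(3, Mul(-1, 1206), Mul(-1, -2029)), Pow(Mul(Pow(Add(-1784, -1190), -1), Add(1396, -1190)), -1))) = Add(Mul(Rational(1, 819758), Pow(Mul(-230419, Rational(1, 2797715)), -1)), Mul(Add(3, -1206, 2029), Pow(Mul(Pow(-2974, -1), 206), -1))) = Add(Mul(Rational(1, 819758), Pow(Rational(-230419, 2797715), -1)), Mul(826, Pow(Mul(Rational(-1, 2974), 206), -1))) = Add(Mul(Rational(1, 819758), Rational(-2797715, 230419)), Mul(826, Pow(Rational(-103, 1487), -1))) = Add(Rational(-2797715, 188887818602), Mul(826, Rational(-1487, 103))) = Add(Rational(-2797715, 188887818602), Rational(-1228262, 103)) = Rational(-232003730139894369, 19455445316006)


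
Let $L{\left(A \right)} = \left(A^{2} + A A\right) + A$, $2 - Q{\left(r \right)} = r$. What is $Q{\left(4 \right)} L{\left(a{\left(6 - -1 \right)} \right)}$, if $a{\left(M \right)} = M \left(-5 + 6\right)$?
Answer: $-210$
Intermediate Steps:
$a{\left(M \right)} = M$ ($a{\left(M \right)} = M 1 = M$)
$Q{\left(r \right)} = 2 - r$
$L{\left(A \right)} = A + 2 A^{2}$ ($L{\left(A \right)} = \left(A^{2} + A^{2}\right) + A = 2 A^{2} + A = A + 2 A^{2}$)
$Q{\left(4 \right)} L{\left(a{\left(6 - -1 \right)} \right)} = \left(2 - 4\right) \left(6 - -1\right) \left(1 + 2 \left(6 - -1\right)\right) = \left(2 - 4\right) \left(6 + 1\right) \left(1 + 2 \left(6 + 1\right)\right) = - 2 \cdot 7 \left(1 + 2 \cdot 7\right) = - 2 \cdot 7 \left(1 + 14\right) = - 2 \cdot 7 \cdot 15 = \left(-2\right) 105 = -210$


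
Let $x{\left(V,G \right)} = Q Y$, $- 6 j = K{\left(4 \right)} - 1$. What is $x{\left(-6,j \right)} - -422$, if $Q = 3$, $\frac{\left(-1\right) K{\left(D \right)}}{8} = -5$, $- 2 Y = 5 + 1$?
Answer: $413$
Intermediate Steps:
$Y = -3$ ($Y = - \frac{5 + 1}{2} = \left(- \frac{1}{2}\right) 6 = -3$)
$K{\left(D \right)} = 40$ ($K{\left(D \right)} = \left(-8\right) \left(-5\right) = 40$)
$j = - \frac{13}{2}$ ($j = - \frac{40 - 1}{6} = \left(- \frac{1}{6}\right) 39 = - \frac{13}{2} \approx -6.5$)
$x{\left(V,G \right)} = -9$ ($x{\left(V,G \right)} = 3 \left(-3\right) = -9$)
$x{\left(-6,j \right)} - -422 = -9 - -422 = -9 + 422 = 413$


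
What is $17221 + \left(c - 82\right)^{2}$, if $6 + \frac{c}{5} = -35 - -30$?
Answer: $35990$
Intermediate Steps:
$c = -55$ ($c = -30 + 5 \left(-35 - -30\right) = -30 + 5 \left(-35 + 30\right) = -30 + 5 \left(-5\right) = -30 - 25 = -55$)
$17221 + \left(c - 82\right)^{2} = 17221 + \left(-55 - 82\right)^{2} = 17221 + \left(-137\right)^{2} = 17221 + 18769 = 35990$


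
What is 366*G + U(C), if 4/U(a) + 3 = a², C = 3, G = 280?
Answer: 307442/3 ≈ 1.0248e+5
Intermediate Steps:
U(a) = 4/(-3 + a²)
366*G + U(C) = 366*280 + 4/(-3 + 3²) = 102480 + 4/(-3 + 9) = 102480 + 4/6 = 102480 + 4*(⅙) = 102480 + ⅔ = 307442/3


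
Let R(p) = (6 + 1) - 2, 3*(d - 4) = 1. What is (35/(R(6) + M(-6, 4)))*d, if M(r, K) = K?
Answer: 455/27 ≈ 16.852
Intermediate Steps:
d = 13/3 (d = 4 + (⅓)*1 = 4 + ⅓ = 13/3 ≈ 4.3333)
R(p) = 5 (R(p) = 7 - 2 = 5)
(35/(R(6) + M(-6, 4)))*d = (35/(5 + 4))*(13/3) = (35/9)*(13/3) = 455/27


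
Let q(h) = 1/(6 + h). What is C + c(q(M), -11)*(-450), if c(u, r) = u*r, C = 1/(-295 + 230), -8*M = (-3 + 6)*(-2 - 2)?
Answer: 42899/65 ≈ 659.98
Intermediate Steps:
M = 3/2 (M = -(-3 + 6)*(-2 - 2)/8 = -3*(-4)/8 = -⅛*(-12) = 3/2 ≈ 1.5000)
C = -1/65 (C = 1/(-65) = -1/65 ≈ -0.015385)
c(u, r) = r*u
C + c(q(M), -11)*(-450) = -1/65 - 11/(6 + 3/2)*(-450) = -1/65 - 11/15/2*(-450) = -1/65 - 11*2/15*(-450) = -1/65 - 22/15*(-450) = -1/65 + 660 = 42899/65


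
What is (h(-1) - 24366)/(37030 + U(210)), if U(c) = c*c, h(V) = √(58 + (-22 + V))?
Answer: -12183/40565 + √35/81130 ≈ -0.30026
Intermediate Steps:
h(V) = √(36 + V)
U(c) = c²
(h(-1) - 24366)/(37030 + U(210)) = (√(36 - 1) - 24366)/(37030 + 210²) = (√35 - 24366)/(37030 + 44100) = (-24366 + √35)/81130 = (-24366 + √35)*(1/81130) = -12183/40565 + √35/81130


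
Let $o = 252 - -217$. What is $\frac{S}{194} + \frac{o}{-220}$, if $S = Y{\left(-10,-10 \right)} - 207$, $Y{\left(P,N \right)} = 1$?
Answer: $- \frac{68153}{21340} \approx -3.1937$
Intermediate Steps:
$o = 469$ ($o = 252 + 217 = 469$)
$S = -206$ ($S = 1 - 207 = -206$)
$\frac{S}{194} + \frac{o}{-220} = - \frac{206}{194} + \frac{469}{-220} = \left(-206\right) \frac{1}{194} + 469 \left(- \frac{1}{220}\right) = - \frac{103}{97} - \frac{469}{220} = - \frac{68153}{21340}$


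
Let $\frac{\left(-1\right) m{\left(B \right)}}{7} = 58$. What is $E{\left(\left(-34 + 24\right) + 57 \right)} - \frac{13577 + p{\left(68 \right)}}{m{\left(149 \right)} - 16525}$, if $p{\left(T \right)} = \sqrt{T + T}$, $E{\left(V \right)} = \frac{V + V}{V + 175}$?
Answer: $\frac{2302804}{1879341} + \frac{2 \sqrt{34}}{16931} \approx 1.226$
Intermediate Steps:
$m{\left(B \right)} = -406$ ($m{\left(B \right)} = \left(-7\right) 58 = -406$)
$E{\left(V \right)} = \frac{2 V}{175 + V}$
$p{\left(T \right)} = \sqrt{2} \sqrt{T}$ ($p{\left(T \right)} = \sqrt{2 T} = \sqrt{2} \sqrt{T}$)
$E{\left(\left(-34 + 24\right) + 57 \right)} - \frac{13577 + p{\left(68 \right)}}{m{\left(149 \right)} - 16525} = \frac{2 \left(\left(-34 + 24\right) + 57\right)}{175 + \left(\left(-34 + 24\right) + 57\right)} - \frac{13577 + \sqrt{2} \sqrt{68}}{-406 - 16525} = \frac{2 \left(-10 + 57\right)}{175 + \left(-10 + 57\right)} - \frac{13577 + \sqrt{2} \cdot 2 \sqrt{17}}{-16931} = 2 \cdot 47 \frac{1}{175 + 47} - \left(13577 + 2 \sqrt{34}\right) \left(- \frac{1}{16931}\right) = 2 \cdot 47 \cdot \frac{1}{222} - \left(- \frac{13577}{16931} - \frac{2 \sqrt{34}}{16931}\right) = 2 \cdot 47 \cdot \frac{1}{222} + \left(\frac{13577}{16931} + \frac{2 \sqrt{34}}{16931}\right) = \frac{47}{111} + \left(\frac{13577}{16931} + \frac{2 \sqrt{34}}{16931}\right) = \frac{2302804}{1879341} + \frac{2 \sqrt{34}}{16931}$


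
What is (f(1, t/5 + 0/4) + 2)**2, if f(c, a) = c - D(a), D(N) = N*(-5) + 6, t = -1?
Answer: 16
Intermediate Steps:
D(N) = 6 - 5*N (D(N) = -5*N + 6 = 6 - 5*N)
f(c, a) = -6 + c + 5*a (f(c, a) = c - (6 - 5*a) = c + (-6 + 5*a) = -6 + c + 5*a)
(f(1, t/5 + 0/4) + 2)**2 = ((-6 + 1 + 5*(-1/5 + 0/4)) + 2)**2 = ((-6 + 1 + 5*(-1*1/5 + 0*(1/4))) + 2)**2 = ((-6 + 1 + 5*(-1/5 + 0)) + 2)**2 = ((-6 + 1 + 5*(-1/5)) + 2)**2 = ((-6 + 1 - 1) + 2)**2 = (-6 + 2)**2 = (-4)**2 = 16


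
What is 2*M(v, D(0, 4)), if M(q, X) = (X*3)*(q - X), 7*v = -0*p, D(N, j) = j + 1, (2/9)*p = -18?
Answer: -150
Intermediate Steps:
p = -81 (p = (9/2)*(-18) = -81)
D(N, j) = 1 + j
v = 0 (v = (-0*(-81))/7 = (-1*0)/7 = (⅐)*0 = 0)
M(q, X) = 3*X*(q - X) (M(q, X) = (3*X)*(q - X) = 3*X*(q - X))
2*M(v, D(0, 4)) = 2*(3*(1 + 4)*(0 - (1 + 4))) = 2*(3*5*(0 - 1*5)) = 2*(3*5*(0 - 5)) = 2*(3*5*(-5)) = 2*(-75) = -150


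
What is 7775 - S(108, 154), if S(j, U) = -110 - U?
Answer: 8039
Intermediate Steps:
7775 - S(108, 154) = 7775 - (-110 - 1*154) = 7775 - (-110 - 154) = 7775 - 1*(-264) = 7775 + 264 = 8039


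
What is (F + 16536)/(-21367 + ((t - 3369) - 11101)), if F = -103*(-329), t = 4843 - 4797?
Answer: -50423/35791 ≈ -1.4088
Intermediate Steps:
t = 46
F = 33887
(F + 16536)/(-21367 + ((t - 3369) - 11101)) = (33887 + 16536)/(-21367 + ((46 - 3369) - 11101)) = 50423/(-21367 + (-3323 - 11101)) = 50423/(-21367 - 14424) = 50423/(-35791) = 50423*(-1/35791) = -50423/35791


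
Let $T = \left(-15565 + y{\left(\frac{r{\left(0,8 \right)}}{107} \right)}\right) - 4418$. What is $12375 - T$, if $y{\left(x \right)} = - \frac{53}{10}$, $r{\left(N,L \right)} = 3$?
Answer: $\frac{323633}{10} \approx 32363.0$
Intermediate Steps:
$y{\left(x \right)} = - \frac{53}{10}$ ($y{\left(x \right)} = \left(-53\right) \frac{1}{10} = - \frac{53}{10}$)
$T = - \frac{199883}{10}$ ($T = \left(-15565 - \frac{53}{10}\right) - 4418 = - \frac{155703}{10} - 4418 = - \frac{199883}{10} \approx -19988.0$)
$12375 - T = 12375 - - \frac{199883}{10} = 12375 + \frac{199883}{10} = \frac{323633}{10}$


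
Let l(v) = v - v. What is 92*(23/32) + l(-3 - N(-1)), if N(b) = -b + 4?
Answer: 529/8 ≈ 66.125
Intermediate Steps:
N(b) = 4 - b
l(v) = 0
92*(23/32) + l(-3 - N(-1)) = 92*(23/32) + 0 = 529/8 + 0 = 529/8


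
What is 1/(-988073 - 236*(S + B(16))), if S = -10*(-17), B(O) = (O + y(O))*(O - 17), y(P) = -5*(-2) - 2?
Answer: -1/1022529 ≈ -9.7797e-7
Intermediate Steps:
y(P) = 8 (y(P) = 10 - 2 = 8)
B(O) = (-17 + O)*(8 + O) (B(O) = (O + 8)*(O - 17) = (8 + O)*(-17 + O) = (-17 + O)*(8 + O))
S = 170
1/(-988073 - 236*(S + B(16))) = 1/(-988073 - 236*(170 + (-136 + 16**2 - 9*16))) = 1/(-988073 - 236*(170 + (-136 + 256 - 144))) = 1/(-988073 - 236*(170 - 24)) = 1/(-988073 - 236*146) = 1/(-988073 - 34456) = 1/(-1022529) = -1/1022529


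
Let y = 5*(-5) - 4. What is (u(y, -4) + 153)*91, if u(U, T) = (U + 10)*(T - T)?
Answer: 13923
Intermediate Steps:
y = -29 (y = -25 - 4 = -29)
u(U, T) = 0 (u(U, T) = (10 + U)*0 = 0)
(u(y, -4) + 153)*91 = (0 + 153)*91 = 153*91 = 13923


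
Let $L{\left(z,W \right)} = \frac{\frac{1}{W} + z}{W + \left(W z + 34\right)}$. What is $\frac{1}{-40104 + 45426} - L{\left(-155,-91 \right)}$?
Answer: $\frac{19087625}{1700868624} \approx 0.011222$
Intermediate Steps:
$L{\left(z,W \right)} = \frac{z + \frac{1}{W}}{34 + W + W z}$ ($L{\left(z,W \right)} = \frac{z + \frac{1}{W}}{W + \left(34 + W z\right)} = \frac{z + \frac{1}{W}}{34 + W + W z}$)
$\frac{1}{-40104 + 45426} - L{\left(-155,-91 \right)} = \frac{1}{-40104 + 45426} - \frac{1 - -14105}{\left(-91\right) \left(34 - 91 - -14105\right)} = \frac{1}{5322} - - \frac{1 + 14105}{91 \left(34 - 91 + 14105\right)} = \frac{1}{5322} - \left(- \frac{1}{91}\right) \frac{1}{14048} \cdot 14106 = \frac{1}{5322} - - \frac{7053}{639184} = \frac{1}{5322} + \frac{7053}{639184} = \frac{19087625}{1700868624}$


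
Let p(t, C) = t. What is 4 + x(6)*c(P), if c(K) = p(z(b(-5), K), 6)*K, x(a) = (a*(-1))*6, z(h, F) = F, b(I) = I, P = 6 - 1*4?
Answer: -140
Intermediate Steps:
P = 2 (P = 6 - 4 = 2)
x(a) = -6*a (x(a) = -a*6 = -6*a)
c(K) = K**2 (c(K) = K*K = K**2)
4 + x(6)*c(P) = 4 - 6*6*2**2 = 4 - 36*4 = 4 - 144 = -140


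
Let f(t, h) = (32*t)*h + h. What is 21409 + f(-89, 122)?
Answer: -325925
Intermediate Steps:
f(t, h) = h + 32*h*t (f(t, h) = 32*h*t + h = h + 32*h*t)
21409 + f(-89, 122) = 21409 + 122*(1 + 32*(-89)) = 21409 + 122*(1 - 2848) = 21409 + 122*(-2847) = 21409 - 347334 = -325925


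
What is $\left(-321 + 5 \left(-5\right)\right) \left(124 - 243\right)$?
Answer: $41174$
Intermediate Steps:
$\left(-321 + 5 \left(-5\right)\right) \left(124 - 243\right) = \left(-321 - 25\right) \left(-119\right) = \left(-346\right) \left(-119\right) = 41174$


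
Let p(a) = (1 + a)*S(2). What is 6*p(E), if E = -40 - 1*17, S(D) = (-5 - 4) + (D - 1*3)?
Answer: 3360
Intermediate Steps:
S(D) = -12 + D (S(D) = -9 + (D - 3) = -9 + (-3 + D) = -12 + D)
E = -57 (E = -40 - 17 = -57)
p(a) = -10 - 10*a (p(a) = (1 + a)*(-12 + 2) = (1 + a)*(-10) = -10 - 10*a)
6*p(E) = 6*(-10 - 10*(-57)) = 6*(-10 + 570) = 6*560 = 3360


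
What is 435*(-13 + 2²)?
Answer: -3915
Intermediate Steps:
435*(-13 + 2²) = 435*(-13 + 4) = 435*(-9) = -3915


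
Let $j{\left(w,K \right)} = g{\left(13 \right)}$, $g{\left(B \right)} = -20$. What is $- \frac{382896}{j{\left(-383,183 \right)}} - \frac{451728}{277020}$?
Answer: $\frac{147306688}{7695} \approx 19143.0$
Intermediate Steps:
$j{\left(w,K \right)} = -20$
$- \frac{382896}{j{\left(-383,183 \right)}} - \frac{451728}{277020} = - \frac{382896}{-20} - \frac{451728}{277020} = \left(-382896\right) \left(- \frac{1}{20}\right) - \frac{12548}{7695} = \frac{95724}{5} - \frac{12548}{7695} = \frac{147306688}{7695}$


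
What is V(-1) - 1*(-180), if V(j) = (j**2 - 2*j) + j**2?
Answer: 184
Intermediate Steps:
V(j) = -2*j + 2*j**2
V(-1) - 1*(-180) = 2*(-1)*(-1 - 1) - 1*(-180) = 2*(-1)*(-2) + 180 = 4 + 180 = 184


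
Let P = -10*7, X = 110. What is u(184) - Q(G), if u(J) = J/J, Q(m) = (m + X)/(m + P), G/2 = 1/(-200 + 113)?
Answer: 3915/1523 ≈ 2.5706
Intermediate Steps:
P = -70
G = -2/87 (G = 2/(-200 + 113) = 2/(-87) = 2*(-1/87) = -2/87 ≈ -0.022988)
Q(m) = (110 + m)/(-70 + m) (Q(m) = (m + 110)/(m - 70) = (110 + m)/(-70 + m))
u(J) = 1
u(184) - Q(G) = 1 - (110 - 2/87)/(-70 - 2/87) = 1 - 9568/((-6092/87)*87) = 1 - (-87)*9568/(6092*87) = 1 - 1*(-2392/1523) = 1 + 2392/1523 = 3915/1523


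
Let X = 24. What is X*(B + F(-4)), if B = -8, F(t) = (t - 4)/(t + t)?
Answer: -168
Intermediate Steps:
F(t) = (-4 + t)/(2*t) (F(t) = (-4 + t)/((2*t)) = (-4 + t)*(1/(2*t)) = (-4 + t)/(2*t))
X*(B + F(-4)) = 24*(-8 + (½)*(-4 - 4)/(-4)) = 24*(-8 + (½)*(-¼)*(-8)) = 24*(-8 + 1) = 24*(-7) = -168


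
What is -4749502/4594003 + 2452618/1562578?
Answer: 1922933556849/3589244009867 ≈ 0.53575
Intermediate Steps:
-4749502/4594003 + 2452618/1562578 = -4749502*1/4594003 + 2452618*(1/1562578) = -4749502/4594003 + 1226309/781289 = 1922933556849/3589244009867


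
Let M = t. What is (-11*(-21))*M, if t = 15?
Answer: 3465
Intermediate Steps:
M = 15
(-11*(-21))*M = -11*(-21)*15 = 231*15 = 3465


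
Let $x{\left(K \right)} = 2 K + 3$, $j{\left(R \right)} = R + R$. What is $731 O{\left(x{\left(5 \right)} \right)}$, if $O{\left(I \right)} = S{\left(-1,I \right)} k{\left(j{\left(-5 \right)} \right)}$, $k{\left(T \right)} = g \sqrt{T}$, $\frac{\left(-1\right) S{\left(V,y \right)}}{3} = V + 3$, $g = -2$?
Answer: $8772 i \sqrt{10} \approx 27740.0 i$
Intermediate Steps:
$j{\left(R \right)} = 2 R$
$S{\left(V,y \right)} = -9 - 3 V$ ($S{\left(V,y \right)} = - 3 \left(V + 3\right) = - 3 \left(3 + V\right) = -9 - 3 V$)
$k{\left(T \right)} = - 2 \sqrt{T}$
$x{\left(K \right)} = 3 + 2 K$
$O{\left(I \right)} = 12 i \sqrt{10}$ ($O{\left(I \right)} = \left(-9 - -3\right) \left(- 2 \sqrt{2 \left(-5\right)}\right) = \left(-9 + 3\right) \left(- 2 \sqrt{-10}\right) = - 6 \left(- 2 i \sqrt{10}\right) = 12 i \sqrt{10}$)
$731 O{\left(x{\left(5 \right)} \right)} = 731 \cdot 12 i \sqrt{10} = 8772 i \sqrt{10}$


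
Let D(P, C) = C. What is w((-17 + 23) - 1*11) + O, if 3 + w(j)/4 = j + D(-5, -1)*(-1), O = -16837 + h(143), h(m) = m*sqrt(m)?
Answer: -16865 + 143*sqrt(143) ≈ -15155.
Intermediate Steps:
h(m) = m**(3/2)
O = -16837 + 143*sqrt(143) (O = -16837 + 143**(3/2) = -16837 + 143*sqrt(143) ≈ -15127.)
w(j) = -8 + 4*j (w(j) = -12 + 4*(j - 1*(-1)) = -12 + 4*(j + 1) = -12 + 4*(1 + j) = -12 + (4 + 4*j) = -8 + 4*j)
w((-17 + 23) - 1*11) + O = (-8 + 4*((-17 + 23) - 1*11)) + (-16837 + 143*sqrt(143)) = (-8 + 4*(6 - 11)) + (-16837 + 143*sqrt(143)) = (-8 + 4*(-5)) + (-16837 + 143*sqrt(143)) = (-8 - 20) + (-16837 + 143*sqrt(143)) = -28 + (-16837 + 143*sqrt(143)) = -16865 + 143*sqrt(143)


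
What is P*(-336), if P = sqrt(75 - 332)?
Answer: -336*I*sqrt(257) ≈ -5386.5*I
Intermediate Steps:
P = I*sqrt(257) (P = sqrt(-257) = I*sqrt(257) ≈ 16.031*I)
P*(-336) = (I*sqrt(257))*(-336) = -336*I*sqrt(257)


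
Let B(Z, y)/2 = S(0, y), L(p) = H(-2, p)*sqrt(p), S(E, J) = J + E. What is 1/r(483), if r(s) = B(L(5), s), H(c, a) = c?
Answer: 1/966 ≈ 0.0010352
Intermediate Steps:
S(E, J) = E + J
L(p) = -2*sqrt(p)
B(Z, y) = 2*y (B(Z, y) = 2*(0 + y) = 2*y)
r(s) = 2*s
1/r(483) = 1/(2*483) = 1/966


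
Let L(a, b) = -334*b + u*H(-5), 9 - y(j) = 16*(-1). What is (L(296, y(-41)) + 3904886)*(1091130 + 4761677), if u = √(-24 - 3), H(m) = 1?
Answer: 22805673176552 + 17558421*I*√3 ≈ 2.2806e+13 + 3.0412e+7*I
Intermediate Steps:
u = 3*I*√3 (u = √(-27) = 3*I*√3 ≈ 5.1962*I)
y(j) = 25 (y(j) = 9 - 16*(-1) = 9 - 1*(-16) = 9 + 16 = 25)
L(a, b) = -334*b + 3*I*√3 (L(a, b) = -334*b + (3*I*√3)*1 = -334*b + 3*I*√3)
(L(296, y(-41)) + 3904886)*(1091130 + 4761677) = ((-334*25 + 3*I*√3) + 3904886)*(1091130 + 4761677) = ((-8350 + 3*I*√3) + 3904886)*5852807 = (3896536 + 3*I*√3)*5852807 = 22805673176552 + 17558421*I*√3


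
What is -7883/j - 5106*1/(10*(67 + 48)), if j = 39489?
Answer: -4580354/987225 ≈ -4.6396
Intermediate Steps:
-7883/j - 5106*1/(10*(67 + 48)) = -7883/39489 - 5106*1/(10*(67 + 48)) = -7883*1/39489 - 5106/(10*115) = -7883/39489 - 5106/1150 = -7883/39489 - 5106*1/1150 = -7883/39489 - 111/25 = -4580354/987225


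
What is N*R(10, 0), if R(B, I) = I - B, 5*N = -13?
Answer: 26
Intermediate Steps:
N = -13/5 (N = (1/5)*(-13) = -13/5 ≈ -2.6000)
N*R(10, 0) = -13*(0 - 1*10)/5 = -13*(0 - 10)/5 = -13/5*(-10) = 26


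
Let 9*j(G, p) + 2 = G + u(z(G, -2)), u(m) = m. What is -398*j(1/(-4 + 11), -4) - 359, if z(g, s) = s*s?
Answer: -9529/21 ≈ -453.76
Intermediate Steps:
z(g, s) = s**2
j(G, p) = 2/9 + G/9 (j(G, p) = -2/9 + (G + (-2)**2)/9 = -2/9 + (G + 4)/9 = -2/9 + (4 + G)/9 = -2/9 + (4/9 + G/9) = 2/9 + G/9)
-398*j(1/(-4 + 11), -4) - 359 = -398*(2/9 + 1/(9*(-4 + 11))) - 359 = -398*(2/9 + (1/9)/7) - 359 = -398*(2/9 + (1/9)*(1/7)) - 359 = -398*(2/9 + 1/63) - 359 = -398*5/21 - 359 = -1990/21 - 359 = -9529/21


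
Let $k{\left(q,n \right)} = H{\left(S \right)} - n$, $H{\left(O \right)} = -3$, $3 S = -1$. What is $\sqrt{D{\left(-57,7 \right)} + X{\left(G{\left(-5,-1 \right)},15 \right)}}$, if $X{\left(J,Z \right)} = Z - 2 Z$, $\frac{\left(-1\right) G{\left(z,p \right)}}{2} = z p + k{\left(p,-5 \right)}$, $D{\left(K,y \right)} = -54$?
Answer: $i \sqrt{69} \approx 8.3066 i$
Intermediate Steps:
$S = - \frac{1}{3}$ ($S = \frac{1}{3} \left(-1\right) = - \frac{1}{3} \approx -0.33333$)
$k{\left(q,n \right)} = -3 - n$
$G{\left(z,p \right)} = -4 - 2 p z$ ($G{\left(z,p \right)} = - 2 \left(z p - -2\right) = - 2 \left(p z + \left(-3 + 5\right)\right) = - 2 \left(p z + 2\right) = - 2 \left(2 + p z\right) = -4 - 2 p z$)
$X{\left(J,Z \right)} = - Z$
$\sqrt{D{\left(-57,7 \right)} + X{\left(G{\left(-5,-1 \right)},15 \right)}} = \sqrt{-54 - 15} = \sqrt{-69} = i \sqrt{69}$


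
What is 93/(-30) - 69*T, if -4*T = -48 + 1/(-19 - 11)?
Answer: -33267/40 ≈ -831.67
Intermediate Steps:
T = 1441/120 (T = -(-48 + 1/(-19 - 11))/4 = -(-48 + 1/(-30))/4 = -(-48 - 1/30)/4 = -1/4*(-1441/30) = 1441/120 ≈ 12.008)
93/(-30) - 69*T = 93/(-30) - 69*1441/120 = 93*(-1/30) - 33143/40 = -31/10 - 33143/40 = -33267/40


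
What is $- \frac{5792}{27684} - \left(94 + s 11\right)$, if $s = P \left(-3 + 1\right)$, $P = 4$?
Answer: $- \frac{42974}{6921} \approx -6.2092$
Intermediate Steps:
$s = -8$ ($s = 4 \left(-3 + 1\right) = 4 \left(-2\right) = -8$)
$- \frac{5792}{27684} - \left(94 + s 11\right) = - \frac{5792}{27684} - \left(94 - 88\right) = \left(-5792\right) \frac{1}{27684} - \left(94 - 88\right) = - \frac{1448}{6921} - 6 = - \frac{42974}{6921}$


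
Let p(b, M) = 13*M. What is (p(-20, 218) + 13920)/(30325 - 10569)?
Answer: 8377/9878 ≈ 0.84805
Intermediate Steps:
(p(-20, 218) + 13920)/(30325 - 10569) = (13*218 + 13920)/(30325 - 10569) = (2834 + 13920)/19756 = 16754*(1/19756) = 8377/9878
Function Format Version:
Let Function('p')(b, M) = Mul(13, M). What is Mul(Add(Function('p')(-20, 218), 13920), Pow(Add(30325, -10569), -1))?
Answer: Rational(8377, 9878) ≈ 0.84805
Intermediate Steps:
Mul(Add(Function('p')(-20, 218), 13920), Pow(Add(30325, -10569), -1)) = Mul(Add(Mul(13, 218), 13920), Pow(Add(30325, -10569), -1)) = Mul(Add(2834, 13920), Pow(19756, -1)) = Mul(16754, Rational(1, 19756)) = Rational(8377, 9878)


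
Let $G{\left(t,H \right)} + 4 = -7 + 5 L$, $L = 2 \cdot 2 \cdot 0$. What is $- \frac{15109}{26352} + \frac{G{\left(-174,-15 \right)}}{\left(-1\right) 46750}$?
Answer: $- \frac{32093449}{55998000} \approx -0.57312$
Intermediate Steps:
$L = 0$ ($L = 4 \cdot 0 = 0$)
$G{\left(t,H \right)} = -11$ ($G{\left(t,H \right)} = -4 + \left(-7 + 5 \cdot 0\right) = -4 + \left(-7 + 0\right) = -4 - 7 = -11$)
$- \frac{15109}{26352} + \frac{G{\left(-174,-15 \right)}}{\left(-1\right) 46750} = - \frac{15109}{26352} - \frac{11}{\left(-1\right) 46750} = \left(-15109\right) \frac{1}{26352} - \frac{11}{-46750} = - \frac{15109}{26352} - - \frac{1}{4250} = - \frac{15109}{26352} + \frac{1}{4250} = - \frac{32093449}{55998000}$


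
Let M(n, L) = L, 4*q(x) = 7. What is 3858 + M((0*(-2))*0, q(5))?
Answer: 15439/4 ≈ 3859.8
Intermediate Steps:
q(x) = 7/4 (q(x) = (1/4)*7 = 7/4)
3858 + M((0*(-2))*0, q(5)) = 3858 + 7/4 = 15439/4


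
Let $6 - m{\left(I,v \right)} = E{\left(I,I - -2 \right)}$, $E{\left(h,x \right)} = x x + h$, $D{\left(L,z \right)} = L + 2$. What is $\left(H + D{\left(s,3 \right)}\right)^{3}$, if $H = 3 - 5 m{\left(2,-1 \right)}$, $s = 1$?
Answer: $287496$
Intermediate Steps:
$D{\left(L,z \right)} = 2 + L$
$E{\left(h,x \right)} = h + x^{2}$ ($E{\left(h,x \right)} = x^{2} + h = h + x^{2}$)
$m{\left(I,v \right)} = 6 - I - \left(2 + I\right)^{2}$ ($m{\left(I,v \right)} = 6 - \left(I + \left(I - -2\right)^{2}\right) = 6 - \left(I + \left(I + 2\right)^{2}\right) = 6 - \left(I + \left(2 + I\right)^{2}\right) = 6 - I - \left(2 + I\right)^{2}$)
$H = 63$ ($H = 3 - 5 \left(6 - 2 - \left(2 + 2\right)^{2}\right) = 3 - 5 \left(6 - 2 - 4^{2}\right) = 3 - 5 \left(6 - 2 - 16\right) = 3 - -60 = 3 + 60 = 63$)
$\left(H + D{\left(s,3 \right)}\right)^{3} = \left(63 + \left(2 + 1\right)\right)^{3} = \left(63 + 3\right)^{3} = 66^{3} = 287496$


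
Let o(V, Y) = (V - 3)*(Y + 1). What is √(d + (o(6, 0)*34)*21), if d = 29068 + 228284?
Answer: √259494 ≈ 509.41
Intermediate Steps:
o(V, Y) = (1 + Y)*(-3 + V) (o(V, Y) = (-3 + V)*(1 + Y) = (1 + Y)*(-3 + V))
d = 257352
√(d + (o(6, 0)*34)*21) = √(257352 + ((-3 + 6 - 3*0 + 6*0)*34)*21) = √(257352 + ((-3 + 6 + 0 + 0)*34)*21) = √(257352 + (3*34)*21) = √(257352 + 102*21) = √(257352 + 2142) = √259494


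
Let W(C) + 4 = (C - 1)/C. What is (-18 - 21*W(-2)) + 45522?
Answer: 91113/2 ≈ 45557.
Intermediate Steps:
W(C) = -4 + (-1 + C)/C (W(C) = -4 + (C - 1)/C = -4 + (-1 + C)/C)
(-18 - 21*W(-2)) + 45522 = (-18 - 21*(-3 - 1/(-2))) + 45522 = (-18 - 21*(-3 - 1*(-½))) + 45522 = (-18 - 21*(-3 + ½)) + 45522 = (-18 - 21*(-5/2)) + 45522 = (-18 + 105/2) + 45522 = 69/2 + 45522 = 91113/2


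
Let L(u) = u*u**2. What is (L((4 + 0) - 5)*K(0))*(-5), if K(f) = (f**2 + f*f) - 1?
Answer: -5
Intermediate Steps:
K(f) = -1 + 2*f**2 (K(f) = (f**2 + f**2) - 1 = 2*f**2 - 1 = -1 + 2*f**2)
L(u) = u**3
(L((4 + 0) - 5)*K(0))*(-5) = (((4 + 0) - 5)**3*(-1 + 2*0**2))*(-5) = ((4 - 5)**3*(-1 + 2*0))*(-5) = ((-1)**3*(-1 + 0))*(-5) = -1*(-1)*(-5) = 1*(-5) = -5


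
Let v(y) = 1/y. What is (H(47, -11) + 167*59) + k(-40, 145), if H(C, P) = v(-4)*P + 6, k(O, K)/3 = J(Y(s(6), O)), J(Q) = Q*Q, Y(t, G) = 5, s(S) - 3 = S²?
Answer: 39747/4 ≈ 9936.8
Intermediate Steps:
s(S) = 3 + S²
J(Q) = Q²
k(O, K) = 75 (k(O, K) = 3*5² = 3*25 = 75)
H(C, P) = 6 - P/4 (H(C, P) = P/(-4) + 6 = -P/4 + 6 = 6 - P/4)
(H(47, -11) + 167*59) + k(-40, 145) = ((6 - ¼*(-11)) + 167*59) + 75 = ((6 + 11/4) + 9853) + 75 = (35/4 + 9853) + 75 = 39447/4 + 75 = 39747/4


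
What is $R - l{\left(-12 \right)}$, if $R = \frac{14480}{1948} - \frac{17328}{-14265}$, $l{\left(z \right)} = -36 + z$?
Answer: $\frac{131178892}{2315685} \approx 56.648$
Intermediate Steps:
$R = \frac{20026012}{2315685}$ ($R = 14480 \cdot \frac{1}{1948} - - \frac{5776}{4755} = \frac{3620}{487} + \frac{5776}{4755} = \frac{20026012}{2315685} \approx 8.648$)
$R - l{\left(-12 \right)} = \frac{20026012}{2315685} - \left(-36 - 12\right) = \frac{20026012}{2315685} - -48 = \frac{20026012}{2315685} + 48 = \frac{131178892}{2315685}$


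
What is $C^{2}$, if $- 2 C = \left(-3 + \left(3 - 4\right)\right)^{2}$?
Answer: $64$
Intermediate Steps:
$C = -8$ ($C = - \frac{\left(-3 + \left(3 - 4\right)\right)^{2}}{2} = - \frac{\left(-3 - 1\right)^{2}}{2} = - \frac{\left(-4\right)^{2}}{2} = \left(- \frac{1}{2}\right) 16 = -8$)
$C^{2} = \left(-8\right)^{2} = 64$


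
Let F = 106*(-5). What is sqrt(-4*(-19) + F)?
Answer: I*sqrt(454) ≈ 21.307*I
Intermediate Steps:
F = -530
sqrt(-4*(-19) + F) = sqrt(-4*(-19) - 530) = sqrt(76 - 530) = sqrt(-454) = I*sqrt(454)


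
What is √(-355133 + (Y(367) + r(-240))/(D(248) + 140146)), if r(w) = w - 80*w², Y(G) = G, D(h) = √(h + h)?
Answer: √(-99550154582 - 2841064*√31)/(2*√(70073 + 2*√31)) ≈ 595.96*I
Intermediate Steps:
D(h) = √2*√h (D(h) = √(2*h) = √2*√h)
r(w) = w - 80*w²
√(-355133 + (Y(367) + r(-240))/(D(248) + 140146)) = √(-355133 + (367 - 240*(1 - 80*(-240)))/(√2*√248 + 140146)) = √(-355133 + (367 - 240*(1 + 19200))/(√2*(2*√62) + 140146)) = √(-355133 + (367 - 240*19201)/(4*√31 + 140146)) = √(-355133 + (367 - 4608240)/(140146 + 4*√31)) = √(-355133 - 4607873/(140146 + 4*√31))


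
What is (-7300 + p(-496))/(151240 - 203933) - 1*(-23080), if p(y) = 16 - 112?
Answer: 1216161836/52693 ≈ 23080.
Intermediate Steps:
p(y) = -96
(-7300 + p(-496))/(151240 - 203933) - 1*(-23080) = (-7300 - 96)/(151240 - 203933) - 1*(-23080) = -7396/(-52693) + 23080 = -7396*(-1/52693) + 23080 = 7396/52693 + 23080 = 1216161836/52693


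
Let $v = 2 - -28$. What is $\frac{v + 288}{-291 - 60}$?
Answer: $- \frac{106}{117} \approx -0.90598$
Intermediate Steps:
$v = 30$ ($v = 2 + 28 = 30$)
$\frac{v + 288}{-291 - 60} = \frac{30 + 288}{-291 - 60} = \frac{1}{-351} \cdot 318 = \left(- \frac{1}{351}\right) 318 = - \frac{106}{117}$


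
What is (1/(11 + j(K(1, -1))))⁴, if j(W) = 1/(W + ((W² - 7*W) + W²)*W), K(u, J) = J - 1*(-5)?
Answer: 160000/2385443281 ≈ 6.7074e-5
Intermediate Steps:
K(u, J) = 5 + J (K(u, J) = J + 5 = 5 + J)
j(W) = 1/(W + W*(-7*W + 2*W²)) (j(W) = 1/(W + (-7*W + 2*W²)*W) = 1/(W + W*(-7*W + 2*W²)))
(1/(11 + j(K(1, -1))))⁴ = (1/(11 + 1/((5 - 1)*(1 - 7*(5 - 1) + 2*(5 - 1)²))))⁴ = (1/(11 + 1/(4*(1 - 7*4 + 2*4²))))⁴ = (1/(11 + 1/(4*(1 - 28 + 2*16))))⁴ = (1/(11 + 1/(4*(1 - 28 + 32))))⁴ = (1/(11 + (¼)/5))⁴ = (1/(11 + (¼)*(⅕)))⁴ = (1/(11 + 1/20))⁴ = (1/(221/20))⁴ = (20/221)⁴ = 160000/2385443281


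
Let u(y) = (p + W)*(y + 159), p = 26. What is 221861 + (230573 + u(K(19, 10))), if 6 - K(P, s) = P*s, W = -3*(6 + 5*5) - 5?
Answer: 454234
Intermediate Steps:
W = -98 (W = -3*(6 + 25) - 5 = -3*31 - 5 = -93 - 5 = -98)
K(P, s) = 6 - P*s
u(y) = -11448 - 72*y (u(y) = (26 - 98)*(y + 159) = -72*(159 + y) = -11448 - 72*y)
221861 + (230573 + u(K(19, 10))) = 221861 + (230573 + (-11448 - 72*(6 - 1*19*10))) = 221861 + (230573 + (-11448 - 72*(6 - 190))) = 221861 + (230573 + (-11448 - 72*(-184))) = 221861 + (230573 + (-11448 + 13248)) = 221861 + (230573 + 1800) = 221861 + 232373 = 454234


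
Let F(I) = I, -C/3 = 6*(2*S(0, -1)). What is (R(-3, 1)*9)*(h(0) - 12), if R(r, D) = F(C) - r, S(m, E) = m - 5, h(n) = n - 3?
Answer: -24705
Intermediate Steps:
h(n) = -3 + n
S(m, E) = -5 + m
C = 180 (C = -18*2*(-5 + 0) = -18*2*(-5) = -18*(-10) = -3*(-60) = 180)
R(r, D) = 180 - r
(R(-3, 1)*9)*(h(0) - 12) = ((180 - 1*(-3))*9)*((-3 + 0) - 12) = ((180 + 3)*9)*(-3 - 12) = (183*9)*(-15) = 1647*(-15) = -24705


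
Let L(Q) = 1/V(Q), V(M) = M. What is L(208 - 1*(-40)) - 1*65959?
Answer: -16357831/248 ≈ -65959.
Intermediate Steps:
L(Q) = 1/Q
L(208 - 1*(-40)) - 1*65959 = 1/(208 - 1*(-40)) - 1*65959 = 1/(208 + 40) - 65959 = 1/248 - 65959 = -16357831/248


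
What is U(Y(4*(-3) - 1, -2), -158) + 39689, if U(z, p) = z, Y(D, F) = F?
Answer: 39687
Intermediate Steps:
U(Y(4*(-3) - 1, -2), -158) + 39689 = -2 + 39689 = 39687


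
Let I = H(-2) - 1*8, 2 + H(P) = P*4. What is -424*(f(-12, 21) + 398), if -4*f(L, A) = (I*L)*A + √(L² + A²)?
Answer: 312064 + 318*√65 ≈ 3.1463e+5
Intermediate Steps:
H(P) = -2 + 4*P (H(P) = -2 + P*4 = -2 + 4*P)
I = -18 (I = (-2 + 4*(-2)) - 1*8 = (-2 - 8) - 8 = -10 - 8 = -18)
f(L, A) = -√(A² + L²)/4 + 9*A*L/2 (f(L, A) = -((-18*L)*A + √(L² + A²))/4 = -(-18*A*L + √(A² + L²))/4 = -(√(A² + L²) - 18*A*L)/4 = -√(A² + L²)/4 + 9*A*L/2)
-424*(f(-12, 21) + 398) = -424*((-√(21² + (-12)²)/4 + (9/2)*21*(-12)) + 398) = -424*((-√(441 + 144)/4 - 1134) + 398) = -424*((-3*√65/4 - 1134) + 398) = -424*((-1134 - 3*√65/4) + 398) = -424*(-736 - 3*√65/4) = 312064 + 318*√65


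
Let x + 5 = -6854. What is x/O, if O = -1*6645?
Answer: 6859/6645 ≈ 1.0322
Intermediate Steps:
O = -6645
x = -6859 (x = -5 - 6854 = -6859)
x/O = -6859/(-6645) = -6859*(-1/6645) = 6859/6645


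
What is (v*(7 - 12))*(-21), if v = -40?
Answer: -4200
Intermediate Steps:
(v*(7 - 12))*(-21) = -40*(7 - 12)*(-21) = -40*(-5)*(-21) = 200*(-21) = -4200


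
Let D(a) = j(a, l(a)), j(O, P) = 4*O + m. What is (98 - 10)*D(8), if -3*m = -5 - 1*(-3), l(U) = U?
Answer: 8624/3 ≈ 2874.7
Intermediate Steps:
m = 2/3 (m = -(-5 - 1*(-3))/3 = -(-5 + 3)/3 = -1/3*(-2) = 2/3 ≈ 0.66667)
j(O, P) = 2/3 + 4*O (j(O, P) = 4*O + 2/3 = 2/3 + 4*O)
D(a) = 2/3 + 4*a
(98 - 10)*D(8) = (98 - 10)*(2/3 + 4*8) = 88*(2/3 + 32) = 88*(98/3) = 8624/3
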